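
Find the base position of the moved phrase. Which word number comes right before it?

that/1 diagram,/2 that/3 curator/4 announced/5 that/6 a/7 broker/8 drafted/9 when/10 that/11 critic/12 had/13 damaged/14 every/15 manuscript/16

9

The displaced element is "that diagram" (word 2).
It is linked across 1 clause boundary (that).
It functions as the direct object of "drafted", so the gap sits immediately after word 9 ("drafted").
Base order: That curator announced that a broker drafted that diagram when that critic had damaged every manuscript.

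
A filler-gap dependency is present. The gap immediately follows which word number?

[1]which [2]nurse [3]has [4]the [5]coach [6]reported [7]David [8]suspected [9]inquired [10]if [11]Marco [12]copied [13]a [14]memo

8

The displaced element is "which nurse" (word 2).
It is linked across 2 clause boundaries (Ø → Ø).
It functions as the subject of "inquired", so the gap sits immediately after word 8 ("suspected").
Base order: The coach has reported David suspected that which nurse inquired if Marco copied a memo.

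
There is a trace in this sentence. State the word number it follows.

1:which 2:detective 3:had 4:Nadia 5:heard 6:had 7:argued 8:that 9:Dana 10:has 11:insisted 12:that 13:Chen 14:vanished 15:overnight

The displaced element is "which detective" (word 2).
It is linked across 1 clause boundary (Ø).
It functions as the subject of "argued", so the gap sits immediately after word 5 ("heard").
Base order: Nadia had heard that which detective had argued that Dana has insisted that Chen vanished overnight.

5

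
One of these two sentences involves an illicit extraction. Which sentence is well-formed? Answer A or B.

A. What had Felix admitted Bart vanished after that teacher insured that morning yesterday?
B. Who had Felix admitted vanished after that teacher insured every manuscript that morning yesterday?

In A, the wh-phrase is extracted from inside an adjunct island (introduced by "after"), which blocks movement.
In B, the extraction path crosses only that-complement boundaries, which are transparent.
So B is grammatical.

B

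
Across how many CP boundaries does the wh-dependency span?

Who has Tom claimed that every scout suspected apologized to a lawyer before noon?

2

"who" is extracted from the subject of "apologized".
Boundaries crossed, outermost first: [that], [Ø] — 2 in total.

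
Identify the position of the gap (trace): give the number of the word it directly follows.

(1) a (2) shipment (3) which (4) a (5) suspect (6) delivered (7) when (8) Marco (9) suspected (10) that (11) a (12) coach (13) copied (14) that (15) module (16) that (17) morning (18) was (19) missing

6

The displaced element is "a shipment" (word 2).
It functions as the direct object of "delivered", so the gap sits immediately after word 6 ("delivered").
Base order: A suspect delivered a shipment when Marco suspected that a coach copied that module that morning.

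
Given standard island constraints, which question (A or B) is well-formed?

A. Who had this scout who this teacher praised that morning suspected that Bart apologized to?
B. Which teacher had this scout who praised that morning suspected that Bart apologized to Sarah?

A

In B, the wh-phrase is extracted from inside a complex-NP island (relative clause) (introduced by "who"), which blocks movement.
In A, the extraction path crosses only that-complement boundaries, which are transparent.
So A is grammatical.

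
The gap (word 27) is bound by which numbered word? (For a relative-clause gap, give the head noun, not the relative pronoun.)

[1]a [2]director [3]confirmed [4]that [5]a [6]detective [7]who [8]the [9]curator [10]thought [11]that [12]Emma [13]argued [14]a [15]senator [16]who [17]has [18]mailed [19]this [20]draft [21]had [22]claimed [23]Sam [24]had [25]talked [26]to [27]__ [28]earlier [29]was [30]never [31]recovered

6

The gap at 27 is the prepositional object of "talked", inside a relative clause.
The relative pronoun is "who" (word 7); it is bound by the head noun immediately before it.
Its filler is the head noun "detective", at word 6.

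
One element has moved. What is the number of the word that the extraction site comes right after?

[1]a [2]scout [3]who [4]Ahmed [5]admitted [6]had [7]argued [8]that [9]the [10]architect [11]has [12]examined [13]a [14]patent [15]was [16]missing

5

The displaced element is "a scout" (word 2).
It is linked across 1 clause boundary (Ø).
It functions as the subject of "argued", so the gap sits immediately after word 5 ("admitted").
Base order: Ahmed admitted that a scout had argued that the architect has examined a patent.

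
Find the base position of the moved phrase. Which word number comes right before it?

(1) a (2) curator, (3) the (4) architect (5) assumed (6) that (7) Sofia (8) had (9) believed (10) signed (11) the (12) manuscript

The displaced element is "a curator" (word 2).
It is linked across 2 clause boundaries (that → Ø).
It functions as the subject of "signed", so the gap sits immediately after word 9 ("believed").
Base order: The architect assumed that Sofia had believed that a curator signed the manuscript.

9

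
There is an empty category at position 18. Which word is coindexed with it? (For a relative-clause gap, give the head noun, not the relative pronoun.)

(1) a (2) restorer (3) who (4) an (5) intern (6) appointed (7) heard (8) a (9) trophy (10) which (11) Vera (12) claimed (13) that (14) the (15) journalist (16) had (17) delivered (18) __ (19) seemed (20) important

The gap at 18 is the object of "delivered", inside a relative clause.
The relative pronoun is "which" (word 10); it is bound by the head noun immediately before it.
Its filler is the head noun "trophy", at word 9.

9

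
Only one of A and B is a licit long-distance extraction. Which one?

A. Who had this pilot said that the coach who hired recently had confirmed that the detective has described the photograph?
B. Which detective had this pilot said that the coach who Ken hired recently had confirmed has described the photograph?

In A, the wh-phrase is extracted from inside a complex-NP island (relative clause) (introduced by "who"), which blocks movement.
In B, the extraction path crosses only that-complement boundaries, which are transparent.
So B is grammatical.

B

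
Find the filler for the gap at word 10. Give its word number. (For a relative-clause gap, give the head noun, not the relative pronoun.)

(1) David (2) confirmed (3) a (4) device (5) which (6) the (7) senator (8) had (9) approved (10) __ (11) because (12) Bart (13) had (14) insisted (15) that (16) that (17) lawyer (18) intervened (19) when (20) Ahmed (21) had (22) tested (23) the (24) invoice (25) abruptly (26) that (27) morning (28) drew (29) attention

4

The gap at 10 is the object of "approved", inside a relative clause.
The relative pronoun is "which" (word 5); it is bound by the head noun immediately before it.
Its filler is the head noun "device", at word 4.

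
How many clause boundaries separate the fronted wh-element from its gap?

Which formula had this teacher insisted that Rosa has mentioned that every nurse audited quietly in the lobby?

"which formula" is extracted from the object of "audited".
Boundaries crossed, outermost first: [that], [that] — 2 in total.

2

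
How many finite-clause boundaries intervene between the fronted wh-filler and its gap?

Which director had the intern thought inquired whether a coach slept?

1

"which director" is extracted from the subject of "inquired".
Boundaries crossed, outermost first: [Ø] — 1 in total.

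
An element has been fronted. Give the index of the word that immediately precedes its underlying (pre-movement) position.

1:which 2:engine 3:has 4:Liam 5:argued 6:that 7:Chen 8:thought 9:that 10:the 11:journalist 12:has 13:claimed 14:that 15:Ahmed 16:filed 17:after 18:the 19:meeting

16

The displaced element is "which engine" (word 2).
It is linked across 3 clause boundaries (that → that → that).
It functions as the direct object of "filed", so the gap sits immediately after word 16 ("filed").
Base order: Liam has argued that Chen thought that the journalist has claimed that Ahmed filed which engine after the meeting.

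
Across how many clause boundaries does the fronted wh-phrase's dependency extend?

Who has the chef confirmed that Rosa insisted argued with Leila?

"who" is extracted from the subject of "argued".
Boundaries crossed, outermost first: [that], [Ø] — 2 in total.

2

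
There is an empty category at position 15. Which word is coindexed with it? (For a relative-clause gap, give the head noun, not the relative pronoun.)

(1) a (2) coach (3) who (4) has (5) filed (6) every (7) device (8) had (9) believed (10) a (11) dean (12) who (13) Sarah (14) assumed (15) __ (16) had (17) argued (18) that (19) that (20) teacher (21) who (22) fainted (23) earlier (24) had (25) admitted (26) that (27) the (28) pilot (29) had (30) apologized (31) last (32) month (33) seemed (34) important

The gap at 15 is the subject of "argued", inside a relative clause.
The relative pronoun is "who" (word 12); it is bound by the head noun immediately before it.
Its filler is the head noun "dean", at word 11.

11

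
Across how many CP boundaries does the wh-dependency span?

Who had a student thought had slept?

"who" is extracted from the subject of "slept".
Boundaries crossed, outermost first: [Ø] — 1 in total.

1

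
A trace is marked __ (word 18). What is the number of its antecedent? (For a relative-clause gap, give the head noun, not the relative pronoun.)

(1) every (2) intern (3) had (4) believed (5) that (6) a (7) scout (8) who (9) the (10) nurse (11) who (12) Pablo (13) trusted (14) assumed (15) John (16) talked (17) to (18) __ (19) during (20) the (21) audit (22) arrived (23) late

The gap at 18 is the prepositional object of "talked", inside a relative clause.
The relative pronoun is "who" (word 8); it is bound by the head noun immediately before it.
Its filler is the head noun "scout", at word 7.

7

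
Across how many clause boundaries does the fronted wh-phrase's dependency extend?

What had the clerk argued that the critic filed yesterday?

1

"what" is extracted from the object of "filed".
Boundaries crossed, outermost first: [that] — 1 in total.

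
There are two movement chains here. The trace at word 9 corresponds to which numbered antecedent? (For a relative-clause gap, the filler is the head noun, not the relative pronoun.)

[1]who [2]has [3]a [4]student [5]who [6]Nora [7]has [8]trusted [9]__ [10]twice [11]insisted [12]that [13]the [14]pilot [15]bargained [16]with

The marked gap is inside the relative clause, the direct object of "trusted".
Its filler is the head noun "student" (via "who"), at word 4.
(The other dependency links word 1 to a gap after word 16.)

4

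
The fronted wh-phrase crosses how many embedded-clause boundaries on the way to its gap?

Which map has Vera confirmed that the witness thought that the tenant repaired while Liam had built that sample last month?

"which map" is extracted from the object of "repaired".
Boundaries crossed, outermost first: [that], [that] — 2 in total.

2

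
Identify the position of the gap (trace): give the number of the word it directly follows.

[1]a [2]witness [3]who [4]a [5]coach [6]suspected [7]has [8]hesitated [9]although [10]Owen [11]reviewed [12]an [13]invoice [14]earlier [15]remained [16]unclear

6

The displaced element is "a witness" (word 2).
It is linked across 1 clause boundary (Ø).
It functions as the subject of "hesitated", so the gap sits immediately after word 6 ("suspected").
Base order: A coach suspected that a witness has hesitated although Owen reviewed an invoice earlier.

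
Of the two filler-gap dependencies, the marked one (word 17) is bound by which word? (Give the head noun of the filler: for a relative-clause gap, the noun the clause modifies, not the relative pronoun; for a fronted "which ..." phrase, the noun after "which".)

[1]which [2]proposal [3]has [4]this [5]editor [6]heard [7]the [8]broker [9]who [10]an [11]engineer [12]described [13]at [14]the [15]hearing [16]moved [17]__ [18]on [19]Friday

2

The marked gap is the direct object of "moved".
Its filler is the fronted wh-phrase "which proposal", at word 2.
(The other dependency links word 8 to a gap after word 12.)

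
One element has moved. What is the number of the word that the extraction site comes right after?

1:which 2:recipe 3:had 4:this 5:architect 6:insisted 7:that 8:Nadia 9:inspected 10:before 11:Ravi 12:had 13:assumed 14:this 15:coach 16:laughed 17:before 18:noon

9

The displaced element is "which recipe" (word 2).
It is linked across 1 clause boundary (that).
It functions as the direct object of "inspected", so the gap sits immediately after word 9 ("inspected").
Base order: This architect had insisted that Nadia inspected which recipe before Ravi had assumed this coach laughed before noon.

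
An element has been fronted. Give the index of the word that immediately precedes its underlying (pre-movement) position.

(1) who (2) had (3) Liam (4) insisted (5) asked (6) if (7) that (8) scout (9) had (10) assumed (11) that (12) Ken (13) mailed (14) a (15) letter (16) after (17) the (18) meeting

The displaced element is "who" (word 1).
It is linked across 1 clause boundary (Ø).
It functions as the subject of "asked", so the gap sits immediately after word 4 ("insisted").
Base order: Liam had insisted that who asked if that scout had assumed that Ken mailed a letter after the meeting.

4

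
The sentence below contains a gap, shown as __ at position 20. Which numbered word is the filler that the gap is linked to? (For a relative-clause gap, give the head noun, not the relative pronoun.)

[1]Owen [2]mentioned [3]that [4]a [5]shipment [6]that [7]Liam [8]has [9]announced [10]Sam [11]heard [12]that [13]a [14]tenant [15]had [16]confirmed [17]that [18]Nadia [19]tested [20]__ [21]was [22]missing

5

The gap at 20 is the object of "tested", inside a relative clause.
The relative pronoun is "that" (word 6); it is bound by the head noun immediately before it.
Its filler is the head noun "shipment", at word 5.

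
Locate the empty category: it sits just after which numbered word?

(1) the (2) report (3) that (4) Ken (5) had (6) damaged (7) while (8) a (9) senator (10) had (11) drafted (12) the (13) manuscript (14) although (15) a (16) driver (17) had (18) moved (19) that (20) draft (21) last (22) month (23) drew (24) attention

6

The displaced element is "the report" (word 2).
It functions as the direct object of "damaged", so the gap sits immediately after word 6 ("damaged").
Base order: Ken had damaged the report while a senator had drafted the manuscript although a driver had moved that draft last month.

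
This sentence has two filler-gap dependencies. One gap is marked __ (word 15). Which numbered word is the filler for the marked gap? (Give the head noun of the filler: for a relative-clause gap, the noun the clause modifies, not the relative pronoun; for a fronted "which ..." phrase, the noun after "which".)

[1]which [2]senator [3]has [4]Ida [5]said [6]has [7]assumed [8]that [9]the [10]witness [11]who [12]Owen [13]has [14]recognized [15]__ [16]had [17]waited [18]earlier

10

The marked gap is inside the relative clause, the direct object of "recognized".
Its filler is the head noun "witness" (via "who"), at word 10.
(The other dependency links word 2 to a gap after word 5.)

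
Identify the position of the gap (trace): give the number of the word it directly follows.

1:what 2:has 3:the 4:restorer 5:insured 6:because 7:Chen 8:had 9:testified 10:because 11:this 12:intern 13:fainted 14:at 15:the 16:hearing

The displaced element is "what" (word 1).
It functions as the direct object of "insured", so the gap sits immediately after word 5 ("insured").
Base order: The restorer has insured what because Chen had testified because this intern fainted at the hearing.

5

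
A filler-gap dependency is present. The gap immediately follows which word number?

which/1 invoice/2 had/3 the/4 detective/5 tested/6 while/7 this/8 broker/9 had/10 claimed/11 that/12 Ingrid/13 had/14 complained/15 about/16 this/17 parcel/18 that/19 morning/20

6

The displaced element is "which invoice" (word 2).
It functions as the direct object of "tested", so the gap sits immediately after word 6 ("tested").
Base order: The detective had tested which invoice while this broker had claimed that Ingrid had complained about this parcel that morning.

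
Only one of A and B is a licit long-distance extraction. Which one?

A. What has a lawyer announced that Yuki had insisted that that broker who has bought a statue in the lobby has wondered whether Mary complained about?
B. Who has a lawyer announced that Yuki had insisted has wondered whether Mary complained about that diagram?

B

In A, the wh-phrase is extracted from inside a wh-island (introduced by "whether"), which blocks movement.
In B, the extraction path crosses only that-complement boundaries, which are transparent.
So B is grammatical.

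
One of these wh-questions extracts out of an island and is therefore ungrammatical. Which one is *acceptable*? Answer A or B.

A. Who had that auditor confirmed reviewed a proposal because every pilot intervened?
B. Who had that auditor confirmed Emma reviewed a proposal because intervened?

A

In B, the wh-phrase is extracted from inside an adjunct island (introduced by "because"), which blocks movement.
In A, the extraction path crosses only that-complement boundaries, which are transparent.
So A is grammatical.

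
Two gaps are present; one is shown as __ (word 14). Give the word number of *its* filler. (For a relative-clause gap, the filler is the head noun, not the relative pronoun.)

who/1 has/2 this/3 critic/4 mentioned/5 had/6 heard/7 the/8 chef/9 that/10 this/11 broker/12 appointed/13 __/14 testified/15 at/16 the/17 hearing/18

The marked gap is inside the relative clause, the direct object of "appointed".
Its filler is the head noun "chef" (via "that"), at word 9.
(The other dependency links word 1 to a gap after word 5.)

9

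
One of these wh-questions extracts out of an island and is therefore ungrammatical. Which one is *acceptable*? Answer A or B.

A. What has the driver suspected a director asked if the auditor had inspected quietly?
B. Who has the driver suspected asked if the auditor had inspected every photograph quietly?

B

In A, the wh-phrase is extracted from inside a wh-island (introduced by "if"), which blocks movement.
In B, the extraction path crosses only that-complement boundaries, which are transparent.
So B is grammatical.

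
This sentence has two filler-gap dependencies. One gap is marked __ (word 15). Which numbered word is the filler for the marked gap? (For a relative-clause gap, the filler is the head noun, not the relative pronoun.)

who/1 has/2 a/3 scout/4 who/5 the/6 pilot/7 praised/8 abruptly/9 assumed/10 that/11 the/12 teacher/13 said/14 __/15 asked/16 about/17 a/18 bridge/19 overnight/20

The marked gap is the subject of "asked".
Its filler is the fronted wh-phrase "who", at word 1.
(The other dependency links word 4 to a gap after word 8.)

1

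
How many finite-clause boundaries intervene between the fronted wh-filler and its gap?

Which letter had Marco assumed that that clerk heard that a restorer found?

2

"which letter" is extracted from the object of "found".
Boundaries crossed, outermost first: [that], [that] — 2 in total.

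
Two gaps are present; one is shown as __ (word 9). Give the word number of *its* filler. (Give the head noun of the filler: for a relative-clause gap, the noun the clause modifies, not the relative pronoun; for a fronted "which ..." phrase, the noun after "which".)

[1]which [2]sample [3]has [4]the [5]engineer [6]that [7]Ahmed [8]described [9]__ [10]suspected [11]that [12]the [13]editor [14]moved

The marked gap is inside the relative clause, the direct object of "described".
Its filler is the head noun "engineer" (via "that"), at word 5.
(The other dependency links word 2 to a gap after word 14.)

5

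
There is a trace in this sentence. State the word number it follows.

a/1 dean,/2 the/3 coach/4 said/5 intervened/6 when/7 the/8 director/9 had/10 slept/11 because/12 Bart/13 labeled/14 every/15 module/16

The displaced element is "a dean" (word 2).
It is linked across 1 clause boundary (Ø).
It functions as the subject of "intervened", so the gap sits immediately after word 5 ("said").
Base order: The coach said a dean intervened when the director had slept because Bart labeled every module.

5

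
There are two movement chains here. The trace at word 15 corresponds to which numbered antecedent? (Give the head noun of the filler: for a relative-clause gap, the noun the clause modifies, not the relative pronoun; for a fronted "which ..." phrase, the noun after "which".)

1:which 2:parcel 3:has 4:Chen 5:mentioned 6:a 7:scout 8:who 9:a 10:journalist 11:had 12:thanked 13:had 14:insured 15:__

The marked gap is the direct object of "insured".
Its filler is the fronted wh-phrase "which parcel", at word 2.
(The other dependency links word 7 to a gap after word 12.)

2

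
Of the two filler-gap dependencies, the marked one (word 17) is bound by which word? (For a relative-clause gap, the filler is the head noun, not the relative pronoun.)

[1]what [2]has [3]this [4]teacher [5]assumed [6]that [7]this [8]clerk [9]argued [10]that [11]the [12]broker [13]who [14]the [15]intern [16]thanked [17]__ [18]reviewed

The marked gap is inside the relative clause, the direct object of "thanked".
Its filler is the head noun "broker" (via "who"), at word 12.
(The other dependency links word 1 to a gap after word 18.)

12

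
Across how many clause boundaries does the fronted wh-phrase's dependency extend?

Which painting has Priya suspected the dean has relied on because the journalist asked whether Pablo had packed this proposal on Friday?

1

"which painting" is extracted from the PP object of "relied".
Boundaries crossed, outermost first: [Ø] — 1 in total.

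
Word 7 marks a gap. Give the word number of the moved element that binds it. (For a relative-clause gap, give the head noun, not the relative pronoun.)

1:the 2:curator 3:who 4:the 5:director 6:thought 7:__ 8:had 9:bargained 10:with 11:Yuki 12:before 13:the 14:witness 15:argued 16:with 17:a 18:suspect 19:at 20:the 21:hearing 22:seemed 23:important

The gap at 7 is the subject of "bargained", inside a relative clause.
The relative pronoun is "who" (word 3); it is bound by the head noun immediately before it.
Its filler is the head noun "curator", at word 2.

2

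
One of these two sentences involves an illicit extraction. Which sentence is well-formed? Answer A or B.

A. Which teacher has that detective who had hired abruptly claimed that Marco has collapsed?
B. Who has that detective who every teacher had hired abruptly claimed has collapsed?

B

In A, the wh-phrase is extracted from inside a complex-NP island (relative clause) (introduced by "who"), which blocks movement.
In B, the extraction path crosses only that-complement boundaries, which are transparent.
So B is grammatical.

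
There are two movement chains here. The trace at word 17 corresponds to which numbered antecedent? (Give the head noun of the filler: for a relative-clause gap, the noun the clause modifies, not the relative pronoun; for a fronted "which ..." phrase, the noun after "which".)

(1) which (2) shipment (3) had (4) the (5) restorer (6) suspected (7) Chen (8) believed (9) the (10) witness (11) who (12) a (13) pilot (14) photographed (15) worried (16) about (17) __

2

The marked gap is the object of the preposition "about" of "worried".
Its filler is the fronted wh-phrase "which shipment", at word 2.
(The other dependency links word 10 to a gap after word 14.)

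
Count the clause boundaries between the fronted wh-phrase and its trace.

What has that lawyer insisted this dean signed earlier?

1

"what" is extracted from the object of "signed".
Boundaries crossed, outermost first: [Ø] — 1 in total.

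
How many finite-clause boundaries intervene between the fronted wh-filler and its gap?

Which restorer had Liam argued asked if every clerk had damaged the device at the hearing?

"which restorer" is extracted from the subject of "asked".
Boundaries crossed, outermost first: [Ø] — 1 in total.

1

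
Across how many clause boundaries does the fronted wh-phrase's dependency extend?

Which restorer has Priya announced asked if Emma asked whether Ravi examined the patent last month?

"which restorer" is extracted from the subject of "asked".
Boundaries crossed, outermost first: [Ø] — 1 in total.

1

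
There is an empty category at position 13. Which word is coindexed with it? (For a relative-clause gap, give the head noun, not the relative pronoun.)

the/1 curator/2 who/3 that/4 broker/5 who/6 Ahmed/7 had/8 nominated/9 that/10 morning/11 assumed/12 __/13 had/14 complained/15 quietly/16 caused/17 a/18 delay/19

The gap at 13 is the subject of "complained", inside a relative clause.
The relative pronoun is "who" (word 3); it is bound by the head noun immediately before it.
Its filler is the head noun "curator", at word 2.

2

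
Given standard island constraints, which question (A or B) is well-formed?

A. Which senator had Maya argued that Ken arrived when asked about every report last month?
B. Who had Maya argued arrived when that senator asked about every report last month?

In A, the wh-phrase is extracted from inside an adjunct island (introduced by "when"), which blocks movement.
In B, the extraction path crosses only that-complement boundaries, which are transparent.
So B is grammatical.

B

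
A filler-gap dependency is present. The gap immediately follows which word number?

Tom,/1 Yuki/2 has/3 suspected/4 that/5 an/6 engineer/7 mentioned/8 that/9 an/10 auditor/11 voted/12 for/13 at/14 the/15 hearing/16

13

The displaced element is "Tom" (word 1).
It is linked across 2 clause boundaries (that → that).
It functions as the object of the preposition "for" of "voted", so the gap sits immediately after word 13 ("for").
Base order: Yuki has suspected that an engineer mentioned that an auditor voted for Tom at the hearing.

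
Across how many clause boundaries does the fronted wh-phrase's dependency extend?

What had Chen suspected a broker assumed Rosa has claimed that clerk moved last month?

3

"what" is extracted from the object of "moved".
Boundaries crossed, outermost first: [Ø], [Ø], [Ø] — 3 in total.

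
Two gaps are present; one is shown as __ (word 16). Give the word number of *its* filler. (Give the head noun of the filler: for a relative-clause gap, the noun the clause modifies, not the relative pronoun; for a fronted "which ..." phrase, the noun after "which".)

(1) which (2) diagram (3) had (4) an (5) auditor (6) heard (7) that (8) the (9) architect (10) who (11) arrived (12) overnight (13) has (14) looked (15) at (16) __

2

The marked gap is the object of the preposition "at" of "looked".
Its filler is the fronted wh-phrase "which diagram", at word 2.
(The other dependency links word 9 to a gap after word 10.)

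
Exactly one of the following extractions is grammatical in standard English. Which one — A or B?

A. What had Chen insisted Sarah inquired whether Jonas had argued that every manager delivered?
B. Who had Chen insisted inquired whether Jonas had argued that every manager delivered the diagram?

In A, the wh-phrase is extracted from inside a wh-island (introduced by "whether"), which blocks movement.
In B, the extraction path crosses only that-complement boundaries, which are transparent.
So B is grammatical.

B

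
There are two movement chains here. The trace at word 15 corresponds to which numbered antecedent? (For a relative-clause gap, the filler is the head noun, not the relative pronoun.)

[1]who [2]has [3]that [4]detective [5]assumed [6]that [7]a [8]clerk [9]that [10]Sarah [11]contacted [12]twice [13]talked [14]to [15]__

1

The marked gap is the object of the preposition "to" of "talked".
Its filler is the fronted wh-phrase "who", at word 1.
(The other dependency links word 8 to a gap after word 11.)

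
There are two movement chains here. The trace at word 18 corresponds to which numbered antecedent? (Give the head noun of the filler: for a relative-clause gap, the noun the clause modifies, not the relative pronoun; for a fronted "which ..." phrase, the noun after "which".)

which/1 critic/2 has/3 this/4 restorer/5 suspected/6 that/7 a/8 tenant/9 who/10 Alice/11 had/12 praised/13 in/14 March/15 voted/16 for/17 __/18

The marked gap is the object of the preposition "for" of "voted".
Its filler is the fronted wh-phrase "which critic", at word 2.
(The other dependency links word 9 to a gap after word 13.)

2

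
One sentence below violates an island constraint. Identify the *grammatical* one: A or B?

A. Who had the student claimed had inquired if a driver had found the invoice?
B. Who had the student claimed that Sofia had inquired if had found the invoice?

A

In B, the wh-phrase is extracted from inside a wh-island (introduced by "if"), which blocks movement.
In A, the extraction path crosses only that-complement boundaries, which are transparent.
So A is grammatical.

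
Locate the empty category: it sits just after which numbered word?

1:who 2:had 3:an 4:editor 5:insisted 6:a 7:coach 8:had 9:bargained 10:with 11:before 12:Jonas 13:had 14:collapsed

10

The displaced element is "who" (word 1).
It is linked across 1 clause boundary (Ø).
It functions as the object of the preposition "with" of "bargained", so the gap sits immediately after word 10 ("with").
Base order: An editor had insisted a coach had bargained with who before Jonas had collapsed.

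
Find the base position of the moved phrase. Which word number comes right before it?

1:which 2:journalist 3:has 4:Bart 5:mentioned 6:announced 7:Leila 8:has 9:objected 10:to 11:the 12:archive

5

The displaced element is "which journalist" (word 2).
It is linked across 1 clause boundary (Ø).
It functions as the subject of "announced", so the gap sits immediately after word 5 ("mentioned").
Base order: Bart has mentioned that which journalist announced Leila has objected to the archive.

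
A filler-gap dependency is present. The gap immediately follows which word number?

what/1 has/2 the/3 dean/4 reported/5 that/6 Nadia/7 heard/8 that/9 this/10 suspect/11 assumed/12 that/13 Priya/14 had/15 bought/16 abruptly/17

The displaced element is "what" (word 1).
It is linked across 3 clause boundaries (that → that → that).
It functions as the direct object of "bought", so the gap sits immediately after word 16 ("bought").
Base order: The dean has reported that Nadia heard that this suspect assumed that Priya had bought what abruptly.

16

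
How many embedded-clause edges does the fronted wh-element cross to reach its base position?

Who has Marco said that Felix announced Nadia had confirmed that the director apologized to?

3

"who" is extracted from the PP object of "apologized".
Boundaries crossed, outermost first: [that], [Ø], [that] — 3 in total.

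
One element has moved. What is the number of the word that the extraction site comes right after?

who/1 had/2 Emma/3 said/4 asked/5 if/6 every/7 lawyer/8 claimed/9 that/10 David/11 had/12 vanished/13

4

The displaced element is "who" (word 1).
It is linked across 1 clause boundary (Ø).
It functions as the subject of "asked", so the gap sits immediately after word 4 ("said").
Base order: Emma had said that who asked if every lawyer claimed that David had vanished.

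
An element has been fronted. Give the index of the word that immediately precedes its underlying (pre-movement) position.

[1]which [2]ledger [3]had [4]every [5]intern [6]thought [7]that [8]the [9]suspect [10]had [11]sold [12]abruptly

The displaced element is "which ledger" (word 2).
It is linked across 1 clause boundary (that).
It functions as the direct object of "sold", so the gap sits immediately after word 11 ("sold").
Base order: Every intern had thought that the suspect had sold which ledger abruptly.

11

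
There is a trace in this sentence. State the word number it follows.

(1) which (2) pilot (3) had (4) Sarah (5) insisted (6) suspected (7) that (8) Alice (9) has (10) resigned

5

The displaced element is "which pilot" (word 2).
It is linked across 1 clause boundary (Ø).
It functions as the subject of "suspected", so the gap sits immediately after word 5 ("insisted").
Base order: Sarah had insisted that which pilot suspected that Alice has resigned.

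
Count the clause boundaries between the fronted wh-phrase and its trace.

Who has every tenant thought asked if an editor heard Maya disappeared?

1

"who" is extracted from the subject of "asked".
Boundaries crossed, outermost first: [Ø] — 1 in total.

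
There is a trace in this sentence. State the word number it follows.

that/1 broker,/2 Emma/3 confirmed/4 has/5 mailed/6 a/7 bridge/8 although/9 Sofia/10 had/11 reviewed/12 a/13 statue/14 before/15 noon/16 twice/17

4

The displaced element is "that broker" (word 2).
It is linked across 1 clause boundary (Ø).
It functions as the subject of "mailed", so the gap sits immediately after word 4 ("confirmed").
Base order: Emma confirmed that that broker has mailed a bridge although Sofia had reviewed a statue before noon twice.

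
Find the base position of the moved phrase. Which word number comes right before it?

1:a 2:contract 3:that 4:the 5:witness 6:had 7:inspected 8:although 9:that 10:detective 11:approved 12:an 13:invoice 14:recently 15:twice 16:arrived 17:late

The displaced element is "a contract" (word 2).
It functions as the direct object of "inspected", so the gap sits immediately after word 7 ("inspected").
Base order: The witness had inspected a contract although that detective approved an invoice recently twice.

7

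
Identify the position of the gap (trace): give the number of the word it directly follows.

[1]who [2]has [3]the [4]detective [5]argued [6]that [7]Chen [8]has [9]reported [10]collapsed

The displaced element is "who" (word 1).
It is linked across 2 clause boundaries (that → Ø).
It functions as the subject of "collapsed", so the gap sits immediately after word 9 ("reported").
Base order: The detective has argued that Chen has reported that who collapsed.

9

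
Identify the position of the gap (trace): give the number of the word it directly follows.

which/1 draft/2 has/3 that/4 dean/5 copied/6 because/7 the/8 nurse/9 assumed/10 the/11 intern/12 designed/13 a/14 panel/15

The displaced element is "which draft" (word 2).
It functions as the direct object of "copied", so the gap sits immediately after word 6 ("copied").
Base order: That dean has copied which draft because the nurse assumed the intern designed a panel.

6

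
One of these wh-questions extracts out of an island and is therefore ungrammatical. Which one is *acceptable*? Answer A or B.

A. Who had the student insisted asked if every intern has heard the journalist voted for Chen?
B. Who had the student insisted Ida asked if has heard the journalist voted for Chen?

A

In B, the wh-phrase is extracted from inside a wh-island (introduced by "if"), which blocks movement.
In A, the extraction path crosses only that-complement boundaries, which are transparent.
So A is grammatical.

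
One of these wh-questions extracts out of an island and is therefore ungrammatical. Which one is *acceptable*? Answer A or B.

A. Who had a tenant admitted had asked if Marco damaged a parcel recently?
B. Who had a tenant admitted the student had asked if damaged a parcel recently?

In B, the wh-phrase is extracted from inside a wh-island (introduced by "if"), which blocks movement.
In A, the extraction path crosses only that-complement boundaries, which are transparent.
So A is grammatical.

A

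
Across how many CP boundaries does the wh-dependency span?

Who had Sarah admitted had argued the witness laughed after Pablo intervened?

1

"who" is extracted from the subject of "argued".
Boundaries crossed, outermost first: [Ø] — 1 in total.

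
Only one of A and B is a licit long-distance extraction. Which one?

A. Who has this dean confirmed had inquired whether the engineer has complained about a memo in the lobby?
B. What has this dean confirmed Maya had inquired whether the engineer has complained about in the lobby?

In B, the wh-phrase is extracted from inside a wh-island (introduced by "whether"), which blocks movement.
In A, the extraction path crosses only that-complement boundaries, which are transparent.
So A is grammatical.

A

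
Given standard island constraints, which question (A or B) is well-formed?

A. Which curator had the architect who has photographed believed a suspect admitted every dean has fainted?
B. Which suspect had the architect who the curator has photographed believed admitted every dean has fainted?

In A, the wh-phrase is extracted from inside a complex-NP island (relative clause) (introduced by "who"), which blocks movement.
In B, the extraction path crosses only that-complement boundaries, which are transparent.
So B is grammatical.

B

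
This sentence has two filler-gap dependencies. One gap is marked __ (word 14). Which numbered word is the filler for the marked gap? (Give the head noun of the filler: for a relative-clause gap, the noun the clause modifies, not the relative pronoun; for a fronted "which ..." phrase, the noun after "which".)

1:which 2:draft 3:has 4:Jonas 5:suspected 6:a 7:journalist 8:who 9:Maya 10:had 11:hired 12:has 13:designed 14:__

The marked gap is the direct object of "designed".
Its filler is the fronted wh-phrase "which draft", at word 2.
(The other dependency links word 7 to a gap after word 11.)

2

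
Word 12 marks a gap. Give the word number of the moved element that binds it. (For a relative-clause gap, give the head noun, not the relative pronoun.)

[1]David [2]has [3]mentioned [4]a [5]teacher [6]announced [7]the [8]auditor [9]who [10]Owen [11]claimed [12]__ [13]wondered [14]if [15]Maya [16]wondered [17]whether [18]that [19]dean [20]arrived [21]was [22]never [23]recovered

The gap at 12 is the subject of "wondered", inside a relative clause.
The relative pronoun is "who" (word 9); it is bound by the head noun immediately before it.
Its filler is the head noun "auditor", at word 8.

8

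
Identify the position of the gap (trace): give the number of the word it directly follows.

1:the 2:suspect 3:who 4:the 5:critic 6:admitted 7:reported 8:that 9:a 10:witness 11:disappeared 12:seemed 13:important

6

The displaced element is "the suspect" (word 2).
It is linked across 1 clause boundary (Ø).
It functions as the subject of "reported", so the gap sits immediately after word 6 ("admitted").
Base order: The critic admitted that the suspect reported that a witness disappeared.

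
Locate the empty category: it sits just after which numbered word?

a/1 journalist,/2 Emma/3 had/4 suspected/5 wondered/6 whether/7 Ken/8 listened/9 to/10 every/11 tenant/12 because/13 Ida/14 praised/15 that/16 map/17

5

The displaced element is "a journalist" (word 2).
It is linked across 1 clause boundary (Ø).
It functions as the subject of "wondered", so the gap sits immediately after word 5 ("suspected").
Base order: Emma had suspected a journalist wondered whether Ken listened to every tenant because Ida praised that map.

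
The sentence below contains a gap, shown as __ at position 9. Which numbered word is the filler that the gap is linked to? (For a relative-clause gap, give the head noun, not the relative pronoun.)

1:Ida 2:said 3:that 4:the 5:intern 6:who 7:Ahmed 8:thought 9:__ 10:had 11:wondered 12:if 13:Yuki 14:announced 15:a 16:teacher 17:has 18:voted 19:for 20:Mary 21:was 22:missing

5

The gap at 9 is the subject of "wondered", inside a relative clause.
The relative pronoun is "who" (word 6); it is bound by the head noun immediately before it.
Its filler is the head noun "intern", at word 5.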